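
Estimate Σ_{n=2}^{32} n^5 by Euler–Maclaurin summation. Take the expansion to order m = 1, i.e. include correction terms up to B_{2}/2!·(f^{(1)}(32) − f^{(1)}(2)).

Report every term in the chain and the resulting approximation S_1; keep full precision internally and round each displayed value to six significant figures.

The integral term ∫_2^32 x^5 dx = 1.78957e+08.
Boundary: ½(f(2) + f(32)) = ½(32.0000 + 3.35544e+07) = 1.67772e+07.
Running total after boundary: 1.95734e+08.
Correction k=1: B_{2}/2! · (f^{(1)}(32) − f^{(1)}(2)) = 1/12 · (5.24288e+06 − 80.0000) = 436900.

S_1 ≈ 1.96171e+08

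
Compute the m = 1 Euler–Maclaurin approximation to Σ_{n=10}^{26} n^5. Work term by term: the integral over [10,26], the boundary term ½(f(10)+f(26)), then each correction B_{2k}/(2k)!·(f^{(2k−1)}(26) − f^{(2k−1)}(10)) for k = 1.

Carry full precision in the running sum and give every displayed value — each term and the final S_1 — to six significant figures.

S_1 ≈ 5.74962e+07

∫_10^26 x^5 dx evaluates to 5.13193e+07.
Endpoint term: (f(10) + f(26))/2 = (100000 + 1.18814e+07)/2 = 5.99069e+06.
Integral + boundary = 5.73100e+07.
Correction k=1: B_{2}/2! · (f^{(1)}(26) − f^{(1)}(10)) = 1/12 · (2.28488e+06 − 50000.0) = 186240.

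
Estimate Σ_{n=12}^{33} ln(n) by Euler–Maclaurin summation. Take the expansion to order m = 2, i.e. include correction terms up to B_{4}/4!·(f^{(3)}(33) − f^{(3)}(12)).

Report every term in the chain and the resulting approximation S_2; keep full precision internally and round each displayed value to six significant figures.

S_2 ≈ 67.5522

The integral term ∫_12^33 ln(x) dx = 64.5659.
½[f(12) + f(33)] = ½[2.48491 + 3.49651] = 2.99071.
Running total after boundary: 67.5566.
Correction k=1: B_{2}/2! · (f^{(1)}(33) − f^{(1)}(12)) = 1/12 · (0.0303030 − 0.0833333) = -0.00441919.
Running total after k=1: 67.5522.
Correction k=2: B_{4}/4! · (f^{(3)}(33) − f^{(3)}(12)) = −1/720 · (5.56529e-05 − 0.00115741) = 1.53021e-06.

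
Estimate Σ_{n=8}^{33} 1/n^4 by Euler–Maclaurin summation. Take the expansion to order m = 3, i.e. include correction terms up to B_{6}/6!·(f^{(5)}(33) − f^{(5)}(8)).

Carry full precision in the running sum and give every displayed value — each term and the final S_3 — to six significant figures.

S_3 ≈ 0.000774344

The integral term ∫_8^33 1/x^4 dx = 0.000641766.
Endpoint term: (f(8) + f(33))/2 = (0.000244141 + 8.43226e-07)/2 = 0.000122492.
Running total after boundary: 0.000764258.
Order-1 term: 1/12 · (-1.02209e-07 − (-0.000122070)) = 1.01640e-05.
Running total after k=1: 0.000774422.
Order-2 term: −1/720 · (-2.81568e-09 − (-5.72205e-05)) = -7.94689e-08.
Running total after k=2: 0.000774343.
Order-3 term: 1/30240 · (-1.44792e-10 − (-5.00679e-05)) = 1.65568e-09.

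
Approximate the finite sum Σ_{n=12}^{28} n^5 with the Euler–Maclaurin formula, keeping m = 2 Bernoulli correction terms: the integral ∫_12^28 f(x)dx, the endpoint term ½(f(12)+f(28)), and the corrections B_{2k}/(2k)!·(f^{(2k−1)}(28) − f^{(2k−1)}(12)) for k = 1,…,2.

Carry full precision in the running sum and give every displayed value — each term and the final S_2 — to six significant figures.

The integral term ∫_12^28 x^5 dx = 7.98174e+07.
½[f(12) + f(28)] = ½[248832 + 1.72104e+07] = 8.72960e+06.
So far: 8.85470e+07.
Correction k=1: B_{2}/2! · (f^{(1)}(28) − f^{(1)}(12)) = 1/12 · (3.07328e+06 − 103680) = 247467.
Running total after k=1: 8.87945e+07.
Correction k=2: B_{4}/4! · (f^{(3)}(28) − f^{(3)}(12)) = −1/720 · (47040.0 − 8640.00) = -53.3333.

S_2 ≈ 8.87944e+07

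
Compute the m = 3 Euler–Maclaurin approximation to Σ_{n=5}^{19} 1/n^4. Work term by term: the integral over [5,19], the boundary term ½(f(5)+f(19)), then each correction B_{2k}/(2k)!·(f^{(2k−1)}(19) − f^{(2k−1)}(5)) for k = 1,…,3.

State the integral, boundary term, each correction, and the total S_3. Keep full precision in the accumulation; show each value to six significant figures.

The integral term ∫_5^19 1/x^4 dx = 0.00261807.
Endpoint term: (f(5) + f(19))/2 = (0.00160000 + 7.67336e-06)/2 = 0.000803837.
Running total after boundary: 0.00342191.
k=1: B_{2}/(2)! × [f^{(1)}(19) − f^{(1)}(5)] = 1/12 × (-1.61544e-06 − (-0.00128000)) = 0.000106532.
Partial sum through k=1: 0.00352844.
k=2: B_{4}/(4)! × [f^{(3)}(19) − f^{(3)}(5)] = −1/720 × (-1.34247e-07 − (-0.00153600)) = -2.13315e-06.
Partial sum through k=2: 0.00352630.
k=3: B_{6}/(6)! × [f^{(5)}(19) − f^{(5)}(5)] = 1/30240 × (-2.08251e-08 − (-0.00344064)) = 1.13777e-07.

S_3 ≈ 0.00352642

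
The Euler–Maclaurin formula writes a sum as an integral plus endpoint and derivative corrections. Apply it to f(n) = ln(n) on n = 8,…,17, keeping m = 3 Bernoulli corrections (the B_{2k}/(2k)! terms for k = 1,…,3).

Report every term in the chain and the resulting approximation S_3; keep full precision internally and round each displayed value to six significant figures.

S_3 ≈ 24.9799

∫_8^17 ln(x) dx evaluates to 22.5291.
½[f(8) + f(17)] = ½[2.07944 + 2.83321] = 2.45633.
So far: 24.9854.
Correction k=1: B_{2}/2! · (f^{(1)}(17) − f^{(1)}(8)) = 1/12 · (0.0588235 − 0.125000) = -0.00551471.
Running total after k=1: 24.9799.
Correction k=2: B_{4}/4! · (f^{(3)}(17) − f^{(3)}(8)) = −1/720 · (0.000407083 − 0.00390625) = 4.85995e-06.
Running total after k=2: 24.9799.
Correction k=3: B_{6}/6! · (f^{(5)}(17) − f^{(5)}(8)) = 1/30240 · (1.69031e-05 − 0.000732422) = -2.36613e-08.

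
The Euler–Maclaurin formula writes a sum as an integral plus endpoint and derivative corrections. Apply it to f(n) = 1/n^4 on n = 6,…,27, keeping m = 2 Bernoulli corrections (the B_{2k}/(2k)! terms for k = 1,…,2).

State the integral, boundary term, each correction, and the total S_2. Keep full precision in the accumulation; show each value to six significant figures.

Integral: ∫_6^27 1/x^4 dx = 0.00152627.
Endpoint term: (f(6) + f(27))/2 = (0.000771605 + 1.88168e-06)/2 = 0.000386743.
So far: 0.00191302.
k=1: B_{2}/(2)! × [f^{(1)}(27) − f^{(1)}(6)] = 1/12 × (-2.78767e-07 − (-0.000514403)) = 4.28437e-05.
Partial sum through k=1: 0.00195586.
k=2: B_{4}/(4)! × [f^{(3)}(27) − f^{(3)}(6)] = −1/720 × (-1.14719e-08 − (-0.000428669)) = -5.95358e-07.

S_2 ≈ 0.00195527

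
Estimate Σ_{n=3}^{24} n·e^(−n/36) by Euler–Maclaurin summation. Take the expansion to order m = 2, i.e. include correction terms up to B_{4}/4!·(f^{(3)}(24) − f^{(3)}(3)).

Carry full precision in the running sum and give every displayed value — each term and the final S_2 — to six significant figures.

S_2 ≈ 190.246

Integral: ∫_3^24 x·e^(−x/36) dx = 182.761.
Endpoint term: (f(3) + f(24))/2 = (2.76013 + 12.3220)/2 = 7.54107.
Integral + boundary = 190.302.
k=1: B_{2}/(2)! × [f^{(1)}(24) − f^{(1)}(3)] = 1/12 × (0.171139 − 0.843374) = -0.0560196.
Running total after k=1: 190.246.
k=2: B_{4}/(4)! × [f^{(3)}(24) − f^{(3)}(3)] = −1/720 × (0.000924362 − 0.00207057) = 1.59196e-06.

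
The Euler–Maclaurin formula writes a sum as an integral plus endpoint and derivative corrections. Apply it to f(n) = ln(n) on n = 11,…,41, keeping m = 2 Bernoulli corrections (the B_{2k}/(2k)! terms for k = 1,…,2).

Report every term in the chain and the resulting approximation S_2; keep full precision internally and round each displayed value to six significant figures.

Integral: ∫_11^41 ln(x) dx = 95.8796.
Boundary: ½(f(11) + f(41)) = ½(2.39790 + 3.71357) = 3.05573.
So far: 98.9353.
Correction k=1: B_{2}/2! · (f^{(1)}(41) − f^{(1)}(11)) = 1/12 · (0.0243902 − 0.0909091) = -0.00554324.
Partial sum through k=1: 98.9298.
Correction k=2: B_{4}/4! · (f^{(3)}(41) − f^{(3)}(11)) = −1/720 · (2.90187e-05 − 0.00150263) = 2.04668e-06.

S_2 ≈ 98.9298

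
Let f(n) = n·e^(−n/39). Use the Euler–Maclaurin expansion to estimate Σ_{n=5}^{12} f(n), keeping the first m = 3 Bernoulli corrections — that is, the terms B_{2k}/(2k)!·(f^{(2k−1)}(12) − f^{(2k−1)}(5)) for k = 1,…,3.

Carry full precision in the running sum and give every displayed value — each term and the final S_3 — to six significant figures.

S_3 ≈ 53.9109

The integral term ∫_5^12 x·e^(−x/39) dx = 47.3223.
½[f(5) + f(12)] = ½[4.39836 + 8.82170] = 6.61003.
So far: 53.9323.
Order-1 term: 1/12 · (0.508944 − 0.766894) = -0.0214959.
After k=1: 53.9109.
Order-2 term: −1/720 · (0.00130127 − 0.00166091) = 4.99501e-07.
After k=2: 53.9109.
Order-3 term: 1/30240 · (1.49107e-06 − 1.85247e-06) = -1.19510e-11.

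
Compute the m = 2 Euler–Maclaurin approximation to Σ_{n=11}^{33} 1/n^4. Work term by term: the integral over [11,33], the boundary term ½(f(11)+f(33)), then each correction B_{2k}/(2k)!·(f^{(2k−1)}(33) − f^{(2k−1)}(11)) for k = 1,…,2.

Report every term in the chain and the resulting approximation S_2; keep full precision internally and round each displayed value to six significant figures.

Integral: ∫_11^33 1/x^4 dx = 0.000241163.
½[f(11) + f(33)] = ½[6.83013e-05 + 8.43226e-07] = 3.45723e-05.
Running total after boundary: 0.000275735.
Order-1 term: 1/12 · (-1.02209e-07 − (-2.48369e-05)) = 2.06122e-06.
Partial sum through k=1: 0.000277796.
Order-2 term: −1/720 · (-2.81568e-09 − (-6.15790e-06)) = -8.54872e-09.

S_2 ≈ 0.000277788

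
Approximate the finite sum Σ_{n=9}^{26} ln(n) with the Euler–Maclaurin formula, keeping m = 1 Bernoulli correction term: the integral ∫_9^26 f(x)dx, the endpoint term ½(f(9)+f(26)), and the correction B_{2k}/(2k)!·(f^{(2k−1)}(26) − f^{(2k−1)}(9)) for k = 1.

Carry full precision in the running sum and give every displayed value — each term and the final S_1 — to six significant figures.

S_1 ≈ 50.6571

∫_9^26 ln(x) dx evaluates to 47.9355.
Boundary: ½(f(9) + f(26)) = ½(2.19722 + 3.25810) = 2.72766.
Running total after boundary: 50.6631.
k=1: B_{2}/(2)! × [f^{(1)}(26) − f^{(1)}(9)] = 1/12 × (0.0384615 − 0.111111) = -0.00605413.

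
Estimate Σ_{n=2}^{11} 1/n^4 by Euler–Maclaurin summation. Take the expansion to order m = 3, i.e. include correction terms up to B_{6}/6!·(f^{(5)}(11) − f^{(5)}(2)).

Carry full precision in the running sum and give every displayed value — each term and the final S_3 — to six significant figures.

The integral term ∫_2^11 1/x^4 dx = 0.0414162.
Endpoint term: (f(2) + f(11))/2 = (0.0625000 + 6.83013e-05)/2 = 0.0312842.
So far: 0.0727004.
Correction k=1: B_{2}/2! · (f^{(1)}(11) − f^{(1)}(2)) = 1/12 · (-2.48369e-05 − (-0.125000)) = 0.0104146.
After k=1: 0.0831150.
Correction k=2: B_{4}/4! · (f^{(3)}(11) − f^{(3)}(2)) = −1/720 · (-6.15790e-06 − (-0.937500)) = -0.00130207.
After k=2: 0.0818129.
Correction k=3: B_{6}/6! · (f^{(5)}(11) − f^{(5)}(2)) = 1/30240 · (-2.84994e-06 − (-13.1250)) = 0.000434028.

S_3 ≈ 0.0822469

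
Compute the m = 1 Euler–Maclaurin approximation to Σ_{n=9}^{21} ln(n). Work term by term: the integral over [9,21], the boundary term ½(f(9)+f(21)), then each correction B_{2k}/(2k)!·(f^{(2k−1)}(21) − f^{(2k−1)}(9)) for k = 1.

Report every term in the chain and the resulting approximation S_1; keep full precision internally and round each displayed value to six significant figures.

∫_9^21 ln(x) dx evaluates to 32.1599.
Endpoint term: (f(9) + f(21))/2 = (2.19722 + 3.04452)/2 = 2.62087.
Running total after boundary: 34.7808.
Order-1 term: 1/12 · (0.0476190 − 0.111111) = -0.00529101.

S_1 ≈ 34.7755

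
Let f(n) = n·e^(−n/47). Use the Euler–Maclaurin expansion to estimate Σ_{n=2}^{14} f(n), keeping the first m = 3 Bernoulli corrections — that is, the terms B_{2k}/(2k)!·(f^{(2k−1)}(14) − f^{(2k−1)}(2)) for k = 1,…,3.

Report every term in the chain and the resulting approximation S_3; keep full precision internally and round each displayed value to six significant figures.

S_3 ≈ 84.7283

Integral: ∫_2^14 x·e^(−x/47) dx = 78.6062.
Endpoint term: (f(2) + f(14))/2 = (1.91668 + 10.3935)/2 = 6.15511.
Integral + boundary = 84.7613.
Order-1 term: 1/12 · (0.521257 − 0.917559) = -0.0330252.
Running total after k=1: 84.7283.
Order-2 term: −1/720 · (0.000908125 − 0.00128304) = 5.20716e-07.
Running total after k=2: 84.7283.
Order-3 term: 1/30240 · (7.15383e-07 − 9.73612e-07) = -8.53932e-12.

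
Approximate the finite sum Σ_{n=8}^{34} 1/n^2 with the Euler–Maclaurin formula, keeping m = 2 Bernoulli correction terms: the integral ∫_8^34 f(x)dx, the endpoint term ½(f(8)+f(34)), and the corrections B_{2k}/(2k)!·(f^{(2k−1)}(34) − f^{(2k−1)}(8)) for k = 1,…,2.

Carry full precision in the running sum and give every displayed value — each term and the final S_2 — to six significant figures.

S_2 ≈ 0.104154

The integral term ∫_8^34 1/x^2 dx = 0.0955882.
Endpoint term: (f(8) + f(34))/2 = (0.0156250 + 0.000865052)/2 = 0.00824503.
Integral + boundary = 0.103833.
k=1: B_{2}/(2)! × [f^{(1)}(34) − f^{(1)}(8)] = 1/12 × (-5.08854e-05 − (-0.00390625)) = 0.000321280.
Partial sum through k=1: 0.104155.
k=2: B_{4}/(4)! × [f^{(3)}(34) − f^{(3)}(8)] = −1/720 × (-5.28222e-07 − (-0.000732422)) = -1.01652e-06.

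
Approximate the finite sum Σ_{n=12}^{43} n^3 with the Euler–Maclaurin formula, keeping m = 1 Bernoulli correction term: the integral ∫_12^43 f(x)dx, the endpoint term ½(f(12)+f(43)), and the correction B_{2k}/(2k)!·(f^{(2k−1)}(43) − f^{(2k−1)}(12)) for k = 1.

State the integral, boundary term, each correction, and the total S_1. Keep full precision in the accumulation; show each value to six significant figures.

S_1 ≈ 890560

Integral: ∫_12^43 x^3 dx = 849516.
Endpoint term: (f(12) + f(43))/2 = (1728.00 + 79507.0)/2 = 40617.5.
Running total after boundary: 890134.
Order-1 term: 1/12 · (5547.00 − 432.000) = 426.250.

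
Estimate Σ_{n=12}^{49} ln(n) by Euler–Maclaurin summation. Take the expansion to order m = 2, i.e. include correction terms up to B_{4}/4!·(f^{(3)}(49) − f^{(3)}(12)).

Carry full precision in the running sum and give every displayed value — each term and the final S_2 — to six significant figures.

Integral: ∫_12^49 ln(x) dx = 123.880.
½[f(12) + f(49)] = ½[2.48491 + 3.89182] = 3.18836.
Integral + boundary = 127.069.
Correction k=1: B_{2}/2! · (f^{(1)}(49) − f^{(1)}(12)) = 1/12 · (0.0204082 − 0.0833333) = -0.00524376.
Running total after k=1: 127.063.
Correction k=2: B_{4}/4! · (f^{(3)}(49) − f^{(3)}(12)) = −1/720 · (1.69997e-05 − 0.00115741) = 1.58390e-06.

S_2 ≈ 127.063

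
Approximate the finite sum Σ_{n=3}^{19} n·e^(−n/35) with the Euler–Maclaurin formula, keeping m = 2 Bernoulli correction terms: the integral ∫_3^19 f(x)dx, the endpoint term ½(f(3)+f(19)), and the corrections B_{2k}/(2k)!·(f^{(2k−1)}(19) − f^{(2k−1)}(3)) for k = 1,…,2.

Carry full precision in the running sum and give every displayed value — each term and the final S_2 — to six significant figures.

S_2 ≈ 129.347

The integral term ∫_3^19 x·e^(−x/35) dx = 122.497.
Endpoint term: (f(3) + f(19))/2 = (2.75357 + 11.0406)/2 = 6.89710.
So far: 129.394.
Order-1 term: 1/12 · (0.265639 − 0.839183) = -0.0477953.
After k=1: 129.347.
Order-2 term: −1/720 · (0.00116556 − 0.00218359) = 1.41393e-06.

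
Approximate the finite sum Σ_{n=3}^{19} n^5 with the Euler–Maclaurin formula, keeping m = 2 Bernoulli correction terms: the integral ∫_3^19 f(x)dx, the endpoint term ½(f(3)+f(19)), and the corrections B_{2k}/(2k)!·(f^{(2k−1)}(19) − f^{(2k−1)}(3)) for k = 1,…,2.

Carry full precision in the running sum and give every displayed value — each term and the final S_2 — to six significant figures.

S_2 ≈ 9.13327e+06

Integral: ∫_3^19 x^5 dx = 7.84086e+06.
Endpoint term: (f(3) + f(19))/2 = (243.000 + 2.47610e+06)/2 = 1.23817e+06.
Running total after boundary: 9.07903e+06.
k=1: B_{2}/(2)! × [f^{(1)}(19) − f^{(1)}(3)] = 1/12 × (651605 − 405.000) = 54266.7.
After k=1: 9.13330e+06.
k=2: B_{4}/(4)! × [f^{(3)}(19) − f^{(3)}(3)] = −1/720 × (21660.0 − 540.000) = -29.3333.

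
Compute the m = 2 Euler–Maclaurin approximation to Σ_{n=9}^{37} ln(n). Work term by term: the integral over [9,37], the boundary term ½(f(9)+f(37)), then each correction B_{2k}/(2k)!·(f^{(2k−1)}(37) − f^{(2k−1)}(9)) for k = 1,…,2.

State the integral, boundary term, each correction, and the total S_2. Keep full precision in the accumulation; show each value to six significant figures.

Integral: ∫_9^37 ln(x) dx = 85.8289.
Boundary: ½(f(9) + f(37)) = ½(2.19722 + 3.61092) = 2.90407.
Integral + boundary = 88.7330.
Correction k=1: B_{2}/2! · (f^{(1)}(37) − f^{(1)}(9)) = 1/12 · (0.0270270 − 0.111111) = -0.00700701.
After k=1: 88.7260.
Correction k=2: B_{4}/4! · (f^{(3)}(37) − f^{(3)}(9)) = −1/720 · (3.94843e-05 − 0.00274348) = 3.75556e-06.

S_2 ≈ 88.7260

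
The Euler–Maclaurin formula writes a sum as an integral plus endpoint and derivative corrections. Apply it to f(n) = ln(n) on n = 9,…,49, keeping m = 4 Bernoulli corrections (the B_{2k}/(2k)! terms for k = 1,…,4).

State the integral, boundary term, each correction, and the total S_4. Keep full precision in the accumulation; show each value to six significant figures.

Integral: ∫_9^49 ln(x) dx = 130.924.
Boundary: ½(f(9) + f(49)) = ½(2.19722 + 3.89182) = 3.04452.
Running total after boundary: 133.969.
Correction k=1: B_{2}/2! · (f^{(1)}(49) − f^{(1)}(9)) = 1/12 · (0.0204082 − 0.111111) = -0.00755858.
Partial sum through k=1: 133.961.
Correction k=2: B_{4}/4! · (f^{(3)}(49) − f^{(3)}(9)) = −1/720 · (1.69997e-05 − 0.00274348) = 3.78678e-06.
Partial sum through k=2: 133.961.
Correction k=3: B_{6}/6! · (f^{(5)}(49) − f^{(5)}(9)) = 1/30240 · (8.49632e-08 − 0.000406442) = -1.34377e-08.
Partial sum through k=3: 133.961.
Correction k=4: B_{8}/8! · (f^{(7)}(49) − f^{(7)}(9)) = −1/1209600 · (1.06160e-09 − 0.000150534) = 1.24449e-10.

S_4 ≈ 133.961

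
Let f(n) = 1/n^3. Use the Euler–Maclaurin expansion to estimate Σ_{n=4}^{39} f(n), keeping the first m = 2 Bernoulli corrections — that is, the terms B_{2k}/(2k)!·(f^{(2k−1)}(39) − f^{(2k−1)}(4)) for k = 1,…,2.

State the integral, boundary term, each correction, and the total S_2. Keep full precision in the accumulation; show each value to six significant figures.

S_2 ≈ 0.0396983

The integral term ∫_4^39 1/x^3 dx = 0.0309213.
Endpoint term: (f(4) + f(39))/2 = (0.0156250 + 1.68580e-05)/2 = 0.00782093.
Running total after boundary: 0.0387422.
Correction k=1: B_{2}/2! · (f^{(1)}(39) − f^{(1)}(4)) = 1/12 · (-1.29677e-06 − (-0.0117188)) = 0.000976454.
Partial sum through k=1: 0.0397187.
Correction k=2: B_{4}/4! · (f^{(3)}(39) − f^{(3)}(4)) = −1/720 · (-1.70515e-08 − (-0.0146484)) = -2.03450e-05.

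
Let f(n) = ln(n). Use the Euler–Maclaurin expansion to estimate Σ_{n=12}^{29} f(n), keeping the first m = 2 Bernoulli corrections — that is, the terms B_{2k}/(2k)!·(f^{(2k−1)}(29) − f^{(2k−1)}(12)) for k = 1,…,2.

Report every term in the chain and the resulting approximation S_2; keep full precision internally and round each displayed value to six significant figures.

S_2 ≈ 53.7547

The integral term ∫_12^29 ln(x) dx = 50.8327.
Boundary: ½(f(12) + f(29)) = ½(2.48491 + 3.36730) = 2.92610.
Integral + boundary = 53.7588.
k=1: B_{2}/(2)! × [f^{(1)}(29) − f^{(1)}(12)] = 1/12 × (0.0344828 − 0.0833333) = -0.00407088.
After k=1: 53.7547.
k=2: B_{4}/(4)! × [f^{(3)}(29) − f^{(3)}(12)] = −1/720 × (8.20042e-05 − 0.00115741) = 1.49362e-06.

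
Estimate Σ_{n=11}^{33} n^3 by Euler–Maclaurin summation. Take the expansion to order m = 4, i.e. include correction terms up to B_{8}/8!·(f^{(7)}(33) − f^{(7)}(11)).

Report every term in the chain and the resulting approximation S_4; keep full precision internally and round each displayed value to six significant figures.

∫_11^33 x^3 dx evaluates to 292820.
Boundary: ½(f(11) + f(33)) = ½(1331.00 + 35937.0) = 18634.0.
So far: 311454.
Correction k=1: B_{2}/2! · (f^{(1)}(33) − f^{(1)}(11)) = 1/12 · (3267.00 − 363.000) = 242.000.
Partial sum through k=1: 311696.
Correction k=2: B_{4}/4! · (f^{(3)}(33) − f^{(3)}(11)) = −1/720 · (6.00000 − 6.00000) = 0.00000.
Partial sum through k=2: 311696.
Correction k=3: B_{6}/6! · (f^{(5)}(33) − f^{(5)}(11)) = 1/30240 · (0.00000 − 0.00000) = 0.00000.
Partial sum through k=3: 311696.
Correction k=4: B_{8}/8! · (f^{(7)}(33) − f^{(7)}(11)) = −1/1209600 · (0.00000 − 0.00000) = 0.00000.

S_4 ≈ 311696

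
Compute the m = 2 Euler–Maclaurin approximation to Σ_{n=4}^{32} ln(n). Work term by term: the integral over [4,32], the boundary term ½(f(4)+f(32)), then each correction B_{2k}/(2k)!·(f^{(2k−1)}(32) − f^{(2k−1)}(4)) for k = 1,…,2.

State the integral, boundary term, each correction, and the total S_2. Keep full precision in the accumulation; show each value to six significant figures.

S_2 ≈ 79.7662

Integral: ∫_4^32 ln(x) dx = 77.3584.
Boundary: ½(f(4) + f(32)) = ½(1.38629 + 3.46574) = 2.42602.
Running total after boundary: 79.7844.
k=1: B_{2}/(2)! × [f^{(1)}(32) − f^{(1)}(4)] = 1/12 × (0.0312500 − 0.250000) = -0.0182292.
After k=1: 79.7662.
k=2: B_{4}/(4)! × [f^{(3)}(32) − f^{(3)}(4)] = −1/720 × (6.10352e-05 − 0.0312500) = 4.33180e-05.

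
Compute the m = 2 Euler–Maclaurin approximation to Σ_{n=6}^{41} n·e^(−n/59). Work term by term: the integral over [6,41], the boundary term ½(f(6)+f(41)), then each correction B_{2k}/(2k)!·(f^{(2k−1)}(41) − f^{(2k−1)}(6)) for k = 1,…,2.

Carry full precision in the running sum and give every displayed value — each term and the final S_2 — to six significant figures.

S_2 ≈ 532.273

∫_6^41 x·e^(−x/59) dx evaluates to 519.386.
Endpoint term: (f(6) + f(41))/2 = (5.41983 + 20.4638)/2 = 12.9418.
So far: 532.328.
k=1: B_{2}/(2)! × [f^{(1)}(41) − f^{(1)}(6)] = 1/12 × (0.152273 − 0.811444) = -0.0549309.
Partial sum through k=1: 532.273.
k=2: B_{4}/(4)! × [f^{(3)}(41) − f^{(3)}(6)] = −1/720 × (0.000330510 − 0.000752098) = 5.85539e-07.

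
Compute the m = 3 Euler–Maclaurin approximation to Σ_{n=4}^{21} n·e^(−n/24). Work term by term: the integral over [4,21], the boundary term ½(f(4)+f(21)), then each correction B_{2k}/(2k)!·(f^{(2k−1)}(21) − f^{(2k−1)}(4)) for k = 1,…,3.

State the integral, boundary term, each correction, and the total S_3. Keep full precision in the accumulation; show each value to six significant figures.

S_3 ≈ 124.640

∫_4^21 x·e^(−x/24) dx evaluates to 118.625.
½[f(4) + f(21)] = ½[3.38593 + 8.75410] = 6.07001.
Integral + boundary = 124.695.
Correction k=1: B_{2}/2! · (f^{(1)}(21) − f^{(1)}(4)) = 1/12 · (0.0521078 − 0.705401) = -0.0544411.
After k=1: 124.640.
Correction k=2: B_{4}/4! · (f^{(3)}(21) − f^{(3)}(4)) = −1/720 · (0.00153790 − 0.00416383) = 3.64712e-06.
After k=2: 124.640.
Correction k=3: B_{6}/6! · (f^{(5)}(21) − f^{(5)}(4)) = 1/30240 · (5.18288e-06 − 1.23316e-05) = -2.36399e-10.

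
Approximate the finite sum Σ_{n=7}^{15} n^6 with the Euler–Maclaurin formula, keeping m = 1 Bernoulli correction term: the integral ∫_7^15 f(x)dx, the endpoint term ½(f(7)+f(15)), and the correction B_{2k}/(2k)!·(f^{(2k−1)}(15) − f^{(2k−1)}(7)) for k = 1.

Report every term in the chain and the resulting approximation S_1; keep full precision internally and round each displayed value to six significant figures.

Integral: ∫_7^15 x^6 dx = 2.42908e+07.
½[f(7) + f(15)] = ½[117649 + 1.13906e+07] = 5.75414e+06.
So far: 3.00450e+07.
k=1: B_{2}/(2)! × [f^{(1)}(15) − f^{(1)}(7)] = 1/12 × (4.55625e+06 − 100842) = 371284.

S_1 ≈ 3.04163e+07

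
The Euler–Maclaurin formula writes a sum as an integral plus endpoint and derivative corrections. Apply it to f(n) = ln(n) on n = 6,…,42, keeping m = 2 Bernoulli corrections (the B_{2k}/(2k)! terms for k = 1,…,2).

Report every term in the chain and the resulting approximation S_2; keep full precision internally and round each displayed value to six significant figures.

∫_6^42 ln(x) dx evaluates to 110.232.
½[f(6) + f(42)] = ½[1.79176 + 3.73767] = 2.76471.
Running total after boundary: 112.996.
Order-1 term: 1/12 · (0.0238095 − 0.166667) = -0.0119048.
Partial sum through k=1: 112.984.
Order-2 term: −1/720 · (2.69949e-05 − 0.00925926) = 1.28226e-05.

S_2 ≈ 112.984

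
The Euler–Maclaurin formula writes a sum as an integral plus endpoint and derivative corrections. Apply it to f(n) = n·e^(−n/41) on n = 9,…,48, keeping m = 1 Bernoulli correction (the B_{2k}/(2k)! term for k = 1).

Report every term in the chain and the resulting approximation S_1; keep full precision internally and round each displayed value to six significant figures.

S_1 ≈ 525.265

The integral term ∫_9^48 x·e^(−x/41) dx = 514.266.
½[f(9) + f(48)] = ½[7.22619 + 14.8867] = 11.0565.
So far: 525.322.
Order-1 term: 1/12 · (-0.0529507 − 0.626662) = -0.0566344.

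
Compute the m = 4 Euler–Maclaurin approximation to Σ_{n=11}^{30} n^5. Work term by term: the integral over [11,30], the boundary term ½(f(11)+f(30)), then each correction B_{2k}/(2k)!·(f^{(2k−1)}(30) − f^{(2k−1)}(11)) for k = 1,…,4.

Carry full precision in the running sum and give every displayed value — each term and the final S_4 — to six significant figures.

The integral term ∫_11^30 x^5 dx = 1.21205e+08.
½[f(11) + f(30)] = ½[161051 + 2.43000e+07] = 1.22305e+07.
Integral + boundary = 1.33435e+08.
Order-1 term: 1/12 · (4.05000e+06 − 73205.0) = 331400.
After k=1: 1.33767e+08.
Order-2 term: −1/720 · (54000.0 − 7260.00) = -64.9167.
After k=2: 1.33767e+08.
Order-3 term: 1/30240 · (120.000 − 120.000) = 0.00000.
After k=3: 1.33767e+08.
Order-4 term: −1/1209600 · (0.00000 − 0.00000) = 0.00000.

S_4 ≈ 1.33767e+08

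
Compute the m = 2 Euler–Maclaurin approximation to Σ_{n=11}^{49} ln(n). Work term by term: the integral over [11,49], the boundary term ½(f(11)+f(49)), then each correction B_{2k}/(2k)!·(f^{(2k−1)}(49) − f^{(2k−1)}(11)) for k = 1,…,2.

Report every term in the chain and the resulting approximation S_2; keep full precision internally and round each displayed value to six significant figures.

∫_11^49 ln(x) dx evaluates to 126.322.
Boundary: ½(f(11) + f(49)) = ½(2.39790 + 3.89182) = 3.14486.
Integral + boundary = 129.467.
k=1: B_{2}/(2)! × [f^{(1)}(49) − f^{(1)}(11)] = 1/12 × (0.0204082 − 0.0909091) = -0.00587508.
Partial sum through k=1: 129.461.
k=2: B_{4}/(4)! × [f^{(3)}(49) − f^{(3)}(11)] = −1/720 × (1.69997e-05 − 0.00150263) = 2.06337e-06.

S_2 ≈ 129.461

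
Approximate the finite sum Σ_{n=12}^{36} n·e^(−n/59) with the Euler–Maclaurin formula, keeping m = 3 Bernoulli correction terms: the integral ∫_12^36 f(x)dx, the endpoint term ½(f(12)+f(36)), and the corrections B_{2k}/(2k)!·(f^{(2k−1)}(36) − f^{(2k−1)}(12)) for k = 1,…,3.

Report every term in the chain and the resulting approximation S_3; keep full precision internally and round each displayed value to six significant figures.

S_3 ≈ 387.729

∫_12^36 x·e^(−x/59) dx evaluates to 373.091.
Endpoint term: (f(12) + f(36))/2 = (9.79152 + 19.5573)/2 = 14.6744.
Integral + boundary = 387.766.
Order-1 term: 1/12 · (0.211779 − 0.650002) = -0.0365186.
After k=1: 387.729.
Order-2 term: −1/720 · (0.000372967 − 0.000655536) = 3.92458e-07.
After k=2: 387.729.
Order-3 term: 1/30240 · (1.96810e-07 − 3.22995e-07) = -4.17278e-12.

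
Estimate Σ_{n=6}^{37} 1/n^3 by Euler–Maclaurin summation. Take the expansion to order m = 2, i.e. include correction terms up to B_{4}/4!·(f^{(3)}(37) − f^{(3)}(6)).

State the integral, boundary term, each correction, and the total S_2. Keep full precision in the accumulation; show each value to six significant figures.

The integral term ∫_6^37 1/x^3 dx = 0.0135237.
Endpoint term: (f(6) + f(37))/2 = (0.00462963 + 1.97422e-05)/2 = 0.00232469.
Running total after boundary: 0.0158483.
k=1: B_{2}/(2)! × [f^{(1)}(37) − f^{(1)}(6)] = 1/12 × (-1.60072e-06 − (-0.00231481)) = 0.000192768.
Running total after k=1: 0.0160411.
k=2: B_{4}/(4)! × [f^{(3)}(37) − f^{(3)}(6)] = −1/720 × (-2.33852e-08 − (-0.00128601)) = -1.78609e-06.

S_2 ≈ 0.0160393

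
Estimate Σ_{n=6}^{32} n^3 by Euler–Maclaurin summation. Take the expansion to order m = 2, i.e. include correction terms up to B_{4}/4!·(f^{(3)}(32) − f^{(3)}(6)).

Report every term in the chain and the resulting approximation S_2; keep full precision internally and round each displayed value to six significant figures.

The integral term ∫_6^32 x^3 dx = 261820.
Boundary: ½(f(6) + f(32)) = ½(216.000 + 32768.0) = 16492.0.
Integral + boundary = 278312.
Correction k=1: B_{2}/2! · (f^{(1)}(32) − f^{(1)}(6)) = 1/12 · (3072.00 − 108.000) = 247.000.
Partial sum through k=1: 278559.
Correction k=2: B_{4}/4! · (f^{(3)}(32) − f^{(3)}(6)) = −1/720 · (6.00000 − 6.00000) = 0.00000.

S_2 ≈ 278559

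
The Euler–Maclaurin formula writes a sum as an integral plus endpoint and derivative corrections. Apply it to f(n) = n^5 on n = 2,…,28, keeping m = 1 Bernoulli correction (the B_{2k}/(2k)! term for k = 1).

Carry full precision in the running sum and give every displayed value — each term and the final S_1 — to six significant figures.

S_1 ≈ 8.91763e+07

The integral term ∫_2^28 x^5 dx = 8.03150e+07.
Boundary: ½(f(2) + f(28)) = ½(32.0000 + 1.72104e+07) = 8.60520e+06.
So far: 8.89202e+07.
Correction k=1: B_{2}/2! · (f^{(1)}(28) − f^{(1)}(2)) = 1/12 · (3.07328e+06 − 80.0000) = 256100.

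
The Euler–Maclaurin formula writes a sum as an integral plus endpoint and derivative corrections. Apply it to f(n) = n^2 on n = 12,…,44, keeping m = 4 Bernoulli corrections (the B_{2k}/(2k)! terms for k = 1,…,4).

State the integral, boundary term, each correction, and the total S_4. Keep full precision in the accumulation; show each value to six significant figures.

The integral term ∫_12^44 x^2 dx = 27818.7.
½[f(12) + f(44)] = ½[144.000 + 1936.00] = 1040.00.
Integral + boundary = 28858.7.
Order-1 term: 1/12 · (88.0000 − 24.0000) = 5.33333.
Running total after k=1: 28864.0.
Order-2 term: −1/720 · (0.00000 − 0.00000) = 0.00000.
Running total after k=2: 28864.0.
Order-3 term: 1/30240 · (0.00000 − 0.00000) = 0.00000.
Running total after k=3: 28864.0.
Order-4 term: −1/1209600 · (0.00000 − 0.00000) = 0.00000.

S_4 ≈ 28864.0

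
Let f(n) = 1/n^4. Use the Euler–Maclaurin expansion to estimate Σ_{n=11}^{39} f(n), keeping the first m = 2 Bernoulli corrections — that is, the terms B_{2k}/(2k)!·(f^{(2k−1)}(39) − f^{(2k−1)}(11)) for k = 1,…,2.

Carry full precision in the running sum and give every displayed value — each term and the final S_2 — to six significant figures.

S_2 ≈ 0.000281243

Integral: ∫_11^39 1/x^4 dx = 0.000244819.
Endpoint term: (f(11) + f(39))/2 = (6.83013e-05 + 4.32257e-07)/2 = 3.43668e-05.
So far: 0.000279186.
Order-1 term: 1/12 · (-4.43340e-08 − (-2.48369e-05)) = 2.06604e-06.
After k=1: 0.000281252.
Order-2 term: −1/720 · (-8.74438e-10 − (-6.15790e-06)) = -8.55142e-09.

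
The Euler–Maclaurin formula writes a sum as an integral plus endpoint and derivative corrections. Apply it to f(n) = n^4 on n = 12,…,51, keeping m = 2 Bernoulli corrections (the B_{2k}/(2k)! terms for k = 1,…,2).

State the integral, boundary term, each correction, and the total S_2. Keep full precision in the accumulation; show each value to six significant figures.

∫_12^51 x^4 dx evaluates to 6.89553e+07.
Boundary: ½(f(12) + f(51)) = ½(20736.0 + 6.76520e+06) = 3.39297e+06.
So far: 7.23483e+07.
Order-1 term: 1/12 · (530604 − 6912.00) = 43641.0.
Partial sum through k=1: 7.23919e+07.
Order-2 term: −1/720 · (1224.00 − 288.000) = -1.30000.

S_2 ≈ 7.23919e+07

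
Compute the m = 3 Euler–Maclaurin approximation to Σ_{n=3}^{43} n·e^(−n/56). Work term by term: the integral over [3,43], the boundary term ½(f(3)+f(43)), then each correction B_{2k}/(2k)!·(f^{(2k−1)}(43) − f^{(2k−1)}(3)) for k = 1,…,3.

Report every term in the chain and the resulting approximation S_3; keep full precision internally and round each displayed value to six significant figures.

Integral: ∫_3^43 x·e^(−x/56) dx = 559.207.
½[f(3) + f(43)] = ½[2.84351 + 19.9523] = 11.3979.
Running total after boundary: 570.604.
Order-1 term: 1/12 · (0.107716 − 0.897061) = -0.0657788.
After k=1: 570.539.
Order-2 term: −1/720 · (0.000330271 − 0.000890541) = 7.78154e-07.
After k=2: 570.539.
Order-3 term: 1/30240 · (1.99679e-07 − 4.76732e-07) = -9.16179e-12.

S_3 ≈ 570.539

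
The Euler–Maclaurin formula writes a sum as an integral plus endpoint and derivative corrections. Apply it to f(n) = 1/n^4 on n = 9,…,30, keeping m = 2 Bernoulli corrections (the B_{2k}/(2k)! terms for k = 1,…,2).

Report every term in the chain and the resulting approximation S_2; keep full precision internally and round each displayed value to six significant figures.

∫_9^30 1/x^4 dx evaluates to 0.000444902.
Boundary: ½(f(9) + f(30)) = ½(0.000152416 + 1.23457e-06) = 7.68252e-05.
Integral + boundary = 0.000521727.
Order-1 term: 1/12 · (-1.64609e-07 − (-6.77404e-05)) = 5.63131e-06.
After k=1: 0.000527358.
Order-2 term: −1/720 · (-5.48697e-09 − (-2.50890e-05)) = -3.48382e-08.

S_2 ≈ 0.000527323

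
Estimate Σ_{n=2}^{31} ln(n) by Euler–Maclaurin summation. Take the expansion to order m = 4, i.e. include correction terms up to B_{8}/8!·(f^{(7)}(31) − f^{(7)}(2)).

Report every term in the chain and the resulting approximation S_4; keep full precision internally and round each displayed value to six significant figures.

S_4 ≈ 78.0922

Integral: ∫_2^31 ln(x) dx = 76.0673.
Endpoint term: (f(2) + f(31))/2 = (0.693147 + 3.43399)/2 = 2.06357.
So far: 78.1309.
Order-1 term: 1/12 · (0.0322581 − 0.500000) = -0.0389785.
After k=1: 78.0919.
Order-2 term: −1/720 · (6.71344e-05 − 0.250000) = 0.000347129.
After k=2: 78.0922.
Order-3 term: 1/30240 · (8.38306e-07 − 0.750000) = -2.48016e-05.
After k=3: 78.0922.
Order-4 term: −1/1209600 · (2.61698e-08 − 5.62500) = 4.65030e-06.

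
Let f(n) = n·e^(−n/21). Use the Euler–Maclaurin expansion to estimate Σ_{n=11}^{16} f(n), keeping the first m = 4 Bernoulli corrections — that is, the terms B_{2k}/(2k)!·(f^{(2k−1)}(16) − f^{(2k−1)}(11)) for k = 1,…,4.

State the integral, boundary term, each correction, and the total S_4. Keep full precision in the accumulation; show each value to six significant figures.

The integral term ∫_11^16 x·e^(−x/21) dx = 35.3134.
Boundary: ½(f(11) + f(16)) = ½(6.51486 + 7.46842) = 6.99164.
So far: 42.3050.
Correction k=1: B_{2}/2! · (f^{(1)}(16) − f^{(1)}(11)) = 1/12 · (0.111137 − 0.282029) = -0.0142409.
After k=1: 42.2908.
Correction k=2: B_{4}/4! · (f^{(3)}(16) − f^{(3)}(11)) = −1/720 · (0.00236891 − 0.00332551) = 1.32860e-06.
After k=2: 42.2908.
Correction k=3: B_{6}/6! · (f^{(5)}(16) − f^{(5)}(11)) = 1/30240 · (1.01719e-05 − 1.36315e-05) = -1.14405e-10.
After k=3: 42.2908.
Correction k=4: B_{8}/8! · (f^{(7)}(16) − f^{(7)}(11)) = −1/1209600 · (3.39504e-08 − 4.47215e-08) = 8.90465e-15.

S_4 ≈ 42.2908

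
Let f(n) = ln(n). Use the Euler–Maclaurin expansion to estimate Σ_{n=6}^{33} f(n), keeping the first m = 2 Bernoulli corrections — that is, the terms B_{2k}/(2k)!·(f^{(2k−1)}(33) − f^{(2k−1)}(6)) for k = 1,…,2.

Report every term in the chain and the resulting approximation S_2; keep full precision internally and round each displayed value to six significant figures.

The integral term ∫_6^33 ln(x) dx = 77.6342.
Endpoint term: (f(6) + f(33))/2 = (1.79176 + 3.49651)/2 = 2.64413.
So far: 80.2783.
Order-1 term: 1/12 · (0.0303030 − 0.166667) = -0.0113636.
After k=1: 80.2670.
Order-2 term: −1/720 · (5.56529e-05 − 0.00925926) = 1.27828e-05.

S_2 ≈ 80.2670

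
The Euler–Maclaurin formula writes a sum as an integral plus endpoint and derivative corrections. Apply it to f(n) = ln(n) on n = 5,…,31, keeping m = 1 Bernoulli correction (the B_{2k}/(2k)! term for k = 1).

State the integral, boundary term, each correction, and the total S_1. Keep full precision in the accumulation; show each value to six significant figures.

S_1 ≈ 74.9141

∫_5^31 ln(x) dx evaluates to 72.4064.
Endpoint term: (f(5) + f(31))/2 = (1.60944 + 3.43399)/2 = 2.52171.
Integral + boundary = 74.9281.
Order-1 term: 1/12 · (0.0322581 − 0.200000) = -0.0139785.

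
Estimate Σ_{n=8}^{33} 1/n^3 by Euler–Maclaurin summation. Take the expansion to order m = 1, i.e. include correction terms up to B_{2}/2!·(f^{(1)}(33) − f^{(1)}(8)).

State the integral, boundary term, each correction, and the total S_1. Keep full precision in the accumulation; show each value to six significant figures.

S_1 ≈ 0.00840466

The integral term ∫_8^33 1/x^3 dx = 0.00735336.
½[f(8) + f(33)] = ½[0.00195312 + 2.78265e-05] = 0.000990476.
Integral + boundary = 0.00834384.
k=1: B_{2}/(2)! × [f^{(1)}(33) − f^{(1)}(8)] = 1/12 × (-2.52968e-06 − (-0.000732422)) = 6.08243e-05.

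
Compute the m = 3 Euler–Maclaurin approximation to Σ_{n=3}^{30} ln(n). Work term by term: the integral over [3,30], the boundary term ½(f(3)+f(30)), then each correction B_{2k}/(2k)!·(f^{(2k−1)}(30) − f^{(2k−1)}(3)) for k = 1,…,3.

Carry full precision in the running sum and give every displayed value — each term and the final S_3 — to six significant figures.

S_3 ≈ 73.9651

The integral term ∫_3^30 ln(x) dx = 71.7401.
Boundary: ½(f(3) + f(30)) = ½(1.09861 + 3.40120) = 2.24990.
Integral + boundary = 73.9900.
Order-1 term: 1/12 · (0.0333333 − 0.333333) = -0.0250000.
After k=1: 73.9650.
Order-2 term: −1/720 · (7.40741e-05 − 0.0740741) = 0.000102778.
After k=2: 73.9651.
Order-3 term: 1/30240 · (9.87654e-07 − 0.0987654) = -3.26602e-06.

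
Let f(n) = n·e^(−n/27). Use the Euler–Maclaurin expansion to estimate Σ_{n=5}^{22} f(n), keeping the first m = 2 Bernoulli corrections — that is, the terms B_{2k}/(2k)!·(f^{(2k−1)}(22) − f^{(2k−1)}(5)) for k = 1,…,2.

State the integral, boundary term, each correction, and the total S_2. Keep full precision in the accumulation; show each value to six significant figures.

S_2 ≈ 139.119

Integral: ∫_5^22 x·e^(−x/27) dx = 132.221.
½[f(5) + f(22)] = ½[4.15475 + 9.73987] = 6.94731.
So far: 139.168.
k=1: B_{2}/(2)! × [f^{(1)}(22) − f^{(1)}(5)] = 1/12 × (0.0819854 − 0.677071) = -0.0495904.
Partial sum through k=1: 139.119.
k=2: B_{4}/(4)! × [f^{(3)}(22) − f^{(3)}(5)] = −1/720 × (0.00132706 − 0.00320847) = 2.61306e-06.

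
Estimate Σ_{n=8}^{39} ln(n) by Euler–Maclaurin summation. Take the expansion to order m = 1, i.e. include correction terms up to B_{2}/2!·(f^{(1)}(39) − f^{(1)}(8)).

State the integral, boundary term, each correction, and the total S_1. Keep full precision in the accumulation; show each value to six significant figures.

S_1 ≈ 98.1066

The integral term ∫_8^39 ln(x) dx = 95.2434.
Endpoint term: (f(8) + f(39))/2 = (2.07944 + 3.66356)/2 = 2.87150.
So far: 98.1149.
Correction k=1: B_{2}/2! · (f^{(1)}(39) − f^{(1)}(8)) = 1/12 · (0.0256410 − 0.125000) = -0.00827991.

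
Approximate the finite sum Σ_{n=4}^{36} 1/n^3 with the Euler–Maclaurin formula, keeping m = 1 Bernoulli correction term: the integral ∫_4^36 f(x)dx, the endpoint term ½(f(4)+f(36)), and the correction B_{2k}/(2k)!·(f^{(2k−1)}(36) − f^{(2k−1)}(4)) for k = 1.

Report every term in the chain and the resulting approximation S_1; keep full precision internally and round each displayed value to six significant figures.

S_1 ≈ 0.0396638

The integral term ∫_4^36 1/x^3 dx = 0.0308642.
½[f(4) + f(36)] = ½[0.0156250 + 2.14335e-05] = 0.00782322.
So far: 0.0386874.
Correction k=1: B_{2}/2! · (f^{(1)}(36) − f^{(1)}(4)) = 1/12 · (-1.78612e-06 − (-0.0117188)) = 0.000976414.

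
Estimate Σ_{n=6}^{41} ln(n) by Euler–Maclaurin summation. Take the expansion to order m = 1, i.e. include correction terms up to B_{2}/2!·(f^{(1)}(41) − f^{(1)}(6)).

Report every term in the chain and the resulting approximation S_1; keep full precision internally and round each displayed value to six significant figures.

∫_6^41 ln(x) dx evaluates to 106.506.
Boundary: ½(f(6) + f(41)) = ½(1.79176 + 3.71357) = 2.75267.
Running total after boundary: 109.259.
Order-1 term: 1/12 · (0.0243902 − 0.166667) = -0.0118564.

S_1 ≈ 109.247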